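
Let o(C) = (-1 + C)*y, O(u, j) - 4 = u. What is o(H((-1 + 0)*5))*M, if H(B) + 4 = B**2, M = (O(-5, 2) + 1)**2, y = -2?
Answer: 0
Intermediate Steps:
O(u, j) = 4 + u
M = 0 (M = ((4 - 5) + 1)**2 = (-1 + 1)**2 = 0**2 = 0)
H(B) = -4 + B**2
o(C) = 2 - 2*C (o(C) = (-1 + C)*(-2) = 2 - 2*C)
o(H((-1 + 0)*5))*M = (2 - 2*(-4 + ((-1 + 0)*5)**2))*0 = (2 - 2*(-4 + (-1*5)**2))*0 = (2 - 2*(-4 + (-5)**2))*0 = (2 - 2*(-4 + 25))*0 = (2 - 2*21)*0 = (2 - 42)*0 = -40*0 = 0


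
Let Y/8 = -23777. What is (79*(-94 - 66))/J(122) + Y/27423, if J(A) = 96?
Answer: -3800911/27423 ≈ -138.60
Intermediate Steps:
Y = -190216 (Y = 8*(-23777) = -190216)
(79*(-94 - 66))/J(122) + Y/27423 = (79*(-94 - 66))/96 - 190216/27423 = (79*(-160))*(1/96) - 190216*1/27423 = -12640*1/96 - 190216/27423 = -395/3 - 190216/27423 = -3800911/27423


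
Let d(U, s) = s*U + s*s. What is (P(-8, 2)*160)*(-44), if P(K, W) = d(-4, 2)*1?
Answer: 28160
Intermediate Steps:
d(U, s) = s² + U*s (d(U, s) = U*s + s² = s² + U*s)
P(K, W) = -4 (P(K, W) = (2*(-4 + 2))*1 = (2*(-2))*1 = -4*1 = -4)
(P(-8, 2)*160)*(-44) = -4*160*(-44) = -640*(-44) = 28160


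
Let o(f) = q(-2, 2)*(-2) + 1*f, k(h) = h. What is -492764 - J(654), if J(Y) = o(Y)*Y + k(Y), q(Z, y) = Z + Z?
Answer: -926366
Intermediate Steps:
q(Z, y) = 2*Z
o(f) = 8 + f (o(f) = (2*(-2))*(-2) + 1*f = -4*(-2) + f = 8 + f)
J(Y) = Y + Y*(8 + Y) (J(Y) = (8 + Y)*Y + Y = Y*(8 + Y) + Y = Y + Y*(8 + Y))
-492764 - J(654) = -492764 - 654*(9 + 654) = -492764 - 654*663 = -492764 - 1*433602 = -492764 - 433602 = -926366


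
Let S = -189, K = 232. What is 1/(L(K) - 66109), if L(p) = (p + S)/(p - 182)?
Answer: -50/3305407 ≈ -1.5127e-5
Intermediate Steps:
L(p) = (-189 + p)/(-182 + p) (L(p) = (p - 189)/(p - 182) = (-189 + p)/(-182 + p))
1/(L(K) - 66109) = 1/((-189 + 232)/(-182 + 232) - 66109) = 1/(43/50 - 66109) = 1/(-3305407/50) = -50/3305407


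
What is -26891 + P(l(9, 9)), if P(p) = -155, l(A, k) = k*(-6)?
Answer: -27046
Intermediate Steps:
l(A, k) = -6*k
-26891 + P(l(9, 9)) = -26891 - 155 = -27046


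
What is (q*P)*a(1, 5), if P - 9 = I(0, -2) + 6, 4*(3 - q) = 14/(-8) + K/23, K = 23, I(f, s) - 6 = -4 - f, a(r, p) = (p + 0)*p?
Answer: 21675/16 ≈ 1354.7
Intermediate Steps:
a(r, p) = p² (a(r, p) = p*p = p²)
I(f, s) = 2 - f (I(f, s) = 6 + (-4 - f) = 2 - f)
q = 51/16 (q = 3 - (14/(-8) + 23/23)/4 = 3 - (14*(-⅛) + 23*(1/23))/4 = 3 - (-7/4 + 1)/4 = 3 - ¼*(-¾) = 3 + 3/16 = 51/16 ≈ 3.1875)
P = 17 (P = 9 + ((2 - 1*0) + 6) = 9 + ((2 + 0) + 6) = 9 + (2 + 6) = 9 + 8 = 17)
(q*P)*a(1, 5) = ((51/16)*17)*5² = (867/16)*25 = 21675/16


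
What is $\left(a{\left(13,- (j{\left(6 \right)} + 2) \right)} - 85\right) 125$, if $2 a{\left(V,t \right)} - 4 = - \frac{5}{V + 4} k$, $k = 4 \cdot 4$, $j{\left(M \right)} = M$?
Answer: $- \frac{181375}{17} \approx -10669.0$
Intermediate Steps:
$k = 16$
$a{\left(V,t \right)} = 2 - \frac{40}{4 + V}$ ($a{\left(V,t \right)} = 2 + \frac{- \frac{5}{V + 4} \cdot 16}{2} = 2 + \frac{- \frac{5}{4 + V} 16}{2} = 2 + \frac{\left(-80\right) \frac{1}{4 + V}}{2} = 2 - \frac{40}{4 + V}$)
$\left(a{\left(13,- (j{\left(6 \right)} + 2) \right)} - 85\right) 125 = \left(\frac{2 \left(-16 + 13\right)}{4 + 13} - 85\right) 125 = \left(2 \cdot \frac{1}{17} \left(-3\right) - 85\right) 125 = \left(- \frac{6}{17} - 85\right) 125 = \left(- \frac{1451}{17}\right) 125 = - \frac{181375}{17}$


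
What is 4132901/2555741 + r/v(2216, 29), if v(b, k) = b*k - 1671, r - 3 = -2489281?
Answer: -6103259172705/159971496413 ≈ -38.152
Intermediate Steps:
r = -2489278 (r = 3 - 2489281 = -2489278)
v(b, k) = -1671 + b*k
4132901/2555741 + r/v(2216, 29) = 4132901/2555741 - 2489278/(-1671 + 2216*29) = 4132901*(1/2555741) - 2489278/(-1671 + 64264) = 4132901/2555741 - 2489278/62593 = -6103259172705/159971496413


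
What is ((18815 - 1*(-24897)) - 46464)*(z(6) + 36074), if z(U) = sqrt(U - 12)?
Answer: -99275648 - 2752*I*sqrt(6) ≈ -9.9276e+7 - 6741.0*I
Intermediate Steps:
z(U) = sqrt(-12 + U)
((18815 - 1*(-24897)) - 46464)*(z(6) + 36074) = ((18815 - 1*(-24897)) - 46464)*(sqrt(-12 + 6) + 36074) = ((18815 + 24897) - 46464)*(sqrt(-6) + 36074) = (43712 - 46464)*(I*sqrt(6) + 36074) = -2752*(36074 + I*sqrt(6)) = -99275648 - 2752*I*sqrt(6)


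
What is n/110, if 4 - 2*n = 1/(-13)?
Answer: 53/2860 ≈ 0.018531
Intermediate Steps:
n = 53/26 (n = 2 - ½/(-13) = 2 - ½*(-1/13) = 2 + 1/26 = 53/26 ≈ 2.0385)
n/110 = (53/26)/110 = (1/110)*(53/26) = 53/2860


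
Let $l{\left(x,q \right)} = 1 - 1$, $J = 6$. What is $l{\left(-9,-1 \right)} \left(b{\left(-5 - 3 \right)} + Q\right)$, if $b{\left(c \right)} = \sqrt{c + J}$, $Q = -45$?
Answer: $0$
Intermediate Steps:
$l{\left(x,q \right)} = 0$ ($l{\left(x,q \right)} = 1 - 1 = 0$)
$b{\left(c \right)} = \sqrt{6 + c}$ ($b{\left(c \right)} = \sqrt{c + 6} = \sqrt{6 + c}$)
$l{\left(-9,-1 \right)} \left(b{\left(-5 - 3 \right)} + Q\right) = 0 \left(\sqrt{6 - 8} - 45\right) = 0 \left(\sqrt{-2} - 45\right) = 0 \left(i \sqrt{2} - 45\right) = 0 \left(-45 + i \sqrt{2}\right) = 0$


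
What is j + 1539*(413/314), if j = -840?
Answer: 371847/314 ≈ 1184.2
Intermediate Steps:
j + 1539*(413/314) = -840 + 1539*(413/314) = -840 + 635607/314 = 371847/314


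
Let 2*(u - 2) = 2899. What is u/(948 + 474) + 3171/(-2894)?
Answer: -308521/4115268 ≈ -0.074970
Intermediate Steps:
u = 2903/2 (u = 2 + (½)*2899 = 2 + 2899/2 = 2903/2 ≈ 1451.5)
u/(948 + 474) + 3171/(-2894) = 2903/(2*(948 + 474)) + 3171/(-2894) = (2903/2)/1422 + 3171*(-1/2894) = (2903/2)*(1/1422) - 3171/2894 = 2903/2844 - 3171/2894 = -308521/4115268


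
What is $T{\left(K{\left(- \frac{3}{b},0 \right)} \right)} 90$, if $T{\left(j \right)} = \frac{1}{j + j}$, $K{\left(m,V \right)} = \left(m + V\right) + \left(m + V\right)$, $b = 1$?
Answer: $- \frac{15}{2} \approx -7.5$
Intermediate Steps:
$K{\left(m,V \right)} = 2 V + 2 m$ ($K{\left(m,V \right)} = \left(V + m\right) + \left(V + m\right) = 2 V + 2 m$)
$T{\left(j \right)} = \frac{1}{2 j}$
$T{\left(K{\left(- \frac{3}{b},0 \right)} \right)} 90 = \frac{1}{2 \left(2 \cdot 0 + 2 \left(- \frac{3}{1}\right)\right)} 90 = \frac{1}{2 \left(0 + 2 \left(\left(-3\right) 1\right)\right)} 90 = \frac{1}{2 \left(0 + 2 \left(-3\right)\right)} 90 = \frac{1}{2 \left(0 - 6\right)} 90 = \frac{1}{2 \left(-6\right)} 90 = \frac{1}{2} \left(- \frac{1}{6}\right) 90 = \left(- \frac{1}{12}\right) 90 = - \frac{15}{2}$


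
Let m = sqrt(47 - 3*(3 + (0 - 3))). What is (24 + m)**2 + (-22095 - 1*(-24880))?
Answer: 3408 + 48*sqrt(47) ≈ 3737.1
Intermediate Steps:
m = sqrt(47) (m = sqrt(47 - 3*(3 - 3)) = sqrt(47 - 3*0) = sqrt(47 + 0) = sqrt(47) ≈ 6.8557)
(24 + m)**2 + (-22095 - 1*(-24880)) = (24 + sqrt(47))**2 + (-22095 - 1*(-24880)) = (24 + sqrt(47))**2 + (-22095 + 24880) = (24 + sqrt(47))**2 + 2785 = 2785 + (24 + sqrt(47))**2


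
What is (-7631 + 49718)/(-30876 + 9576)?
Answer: -14029/7100 ≈ -1.9759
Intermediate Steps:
(-7631 + 49718)/(-30876 + 9576) = 42087/(-21300) = 42087*(-1/21300) = -14029/7100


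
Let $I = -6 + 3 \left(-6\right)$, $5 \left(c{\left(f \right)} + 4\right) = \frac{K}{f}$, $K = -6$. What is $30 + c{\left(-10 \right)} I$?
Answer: $\frac{3078}{25} \approx 123.12$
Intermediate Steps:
$c{\left(f \right)} = -4 - \frac{6}{5 f}$ ($c{\left(f \right)} = -4 + \frac{\left(-6\right) \frac{1}{f}}{5} = -4 - \frac{6}{5 f}$)
$I = -24$ ($I = -6 - 18 = -24$)
$30 + c{\left(-10 \right)} I = 30 + \left(-4 - \frac{6}{5 \left(-10\right)}\right) \left(-24\right) = 30 + \left(-4 - - \frac{3}{25}\right) \left(-24\right) = 30 + \left(-4 + \frac{3}{25}\right) \left(-24\right) = 30 - - \frac{2328}{25} = 30 + \frac{2328}{25} = \frac{3078}{25}$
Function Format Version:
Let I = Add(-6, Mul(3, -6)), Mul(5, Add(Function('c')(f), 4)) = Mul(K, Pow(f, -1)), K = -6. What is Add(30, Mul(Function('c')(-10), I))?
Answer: Rational(3078, 25) ≈ 123.12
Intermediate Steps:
Function('c')(f) = Add(-4, Mul(Rational(-6, 5), Pow(f, -1))) (Function('c')(f) = Add(-4, Mul(Rational(1, 5), Mul(-6, Pow(f, -1)))) = Add(-4, Mul(Rational(-6, 5), Pow(f, -1))))
I = -24 (I = Add(-6, -18) = -24)
Add(30, Mul(Function('c')(-10), I)) = Add(30, Mul(Add(-4, Mul(Rational(-6, 5), Pow(-10, -1))), -24)) = Add(30, Mul(Add(-4, Mul(Rational(-6, 5), Rational(-1, 10))), -24)) = Add(30, Mul(Add(-4, Rational(3, 25)), -24)) = Add(30, Mul(Rational(-97, 25), -24)) = Add(30, Rational(2328, 25)) = Rational(3078, 25)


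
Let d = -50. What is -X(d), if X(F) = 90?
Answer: -90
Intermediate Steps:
-X(d) = -1*90 = -90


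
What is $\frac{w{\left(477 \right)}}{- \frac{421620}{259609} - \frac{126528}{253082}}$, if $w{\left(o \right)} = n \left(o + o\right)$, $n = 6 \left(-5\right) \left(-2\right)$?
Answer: $- \frac{17411126708570}{646075187} \approx -26949.0$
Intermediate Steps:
$n = 60$ ($n = \left(-30\right) \left(-2\right) = 60$)
$w{\left(o \right)} = 120 o$ ($w{\left(o \right)} = 60 \left(o + o\right) = 60 \cdot 2 o = 120 o$)
$\frac{w{\left(477 \right)}}{- \frac{421620}{259609} - \frac{126528}{253082}} = \frac{120 \cdot 477}{- \frac{421620}{259609} - \frac{126528}{253082}} = \frac{57240}{\left(-421620\right) \frac{1}{259609} - \frac{63264}{126541}} = \frac{57240}{- \frac{421620}{259609} - \frac{63264}{126541}} = \frac{57240}{- \frac{69776120196}{32851182469}} = 57240 \left(- \frac{32851182469}{69776120196}\right) = - \frac{17411126708570}{646075187}$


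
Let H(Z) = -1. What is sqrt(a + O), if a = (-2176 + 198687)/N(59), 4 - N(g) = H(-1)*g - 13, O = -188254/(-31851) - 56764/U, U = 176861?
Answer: sqrt(13193076026013721487859101)/71353863006 ≈ 50.904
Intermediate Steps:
O = 31486800530/5633199711 (O = -188254/(-31851) - 56764/176861 = -188254*(-1/31851) - 56764*1/176861 = 188254/31851 - 56764/176861 = 31486800530/5633199711 ≈ 5.5895)
N(g) = 17 + g (N(g) = 4 - (-g - 13) = 4 - (-13 - g) = 4 + (13 + g) = 17 + g)
a = 196511/76 (a = (-2176 + 198687)/(17 + 59) = 196511/76 ≈ 2585.7)
sqrt(a + O) = sqrt(196511/76 + 31486800530/5633199711) = sqrt(1109378705248601/428123178036) = sqrt(13193076026013721487859101)/71353863006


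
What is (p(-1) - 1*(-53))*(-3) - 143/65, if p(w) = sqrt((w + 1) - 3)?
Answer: -806/5 - 3*I*sqrt(3) ≈ -161.2 - 5.1962*I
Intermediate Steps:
p(w) = sqrt(-2 + w) (p(w) = sqrt((1 + w) - 3) = sqrt(-2 + w))
(p(-1) - 1*(-53))*(-3) - 143/65 = (sqrt(-2 - 1) - 1*(-53))*(-3) - 143/65 = (sqrt(-3) + 53)*(-3) - 143*1/65 = (I*sqrt(3) + 53)*(-3) - 11/5 = (53 + I*sqrt(3))*(-3) - 11/5 = (-159 - 3*I*sqrt(3)) - 11/5 = -806/5 - 3*I*sqrt(3)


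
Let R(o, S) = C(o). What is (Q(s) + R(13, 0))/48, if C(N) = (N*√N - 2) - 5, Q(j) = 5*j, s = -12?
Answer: -67/48 + 13*√13/48 ≈ -0.41933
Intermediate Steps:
C(N) = -7 + N^(3/2) (C(N) = (N^(3/2) - 2) - 5 = (-2 + N^(3/2)) - 5 = -7 + N^(3/2))
R(o, S) = -7 + o^(3/2)
(Q(s) + R(13, 0))/48 = (5*(-12) + (-7 + 13^(3/2)))/48 = (-60 + (-7 + 13*√13))*(1/48) = (-67 + 13*√13)*(1/48) = -67/48 + 13*√13/48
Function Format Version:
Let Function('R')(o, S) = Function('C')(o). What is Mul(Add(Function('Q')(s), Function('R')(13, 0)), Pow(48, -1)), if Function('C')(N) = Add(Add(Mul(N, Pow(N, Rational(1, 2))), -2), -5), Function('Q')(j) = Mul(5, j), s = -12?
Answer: Add(Rational(-67, 48), Mul(Rational(13, 48), Pow(13, Rational(1, 2)))) ≈ -0.41933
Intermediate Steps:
Function('C')(N) = Add(-7, Pow(N, Rational(3, 2))) (Function('C')(N) = Add(Add(Pow(N, Rational(3, 2)), -2), -5) = Add(Add(-2, Pow(N, Rational(3, 2))), -5) = Add(-7, Pow(N, Rational(3, 2))))
Function('R')(o, S) = Add(-7, Pow(o, Rational(3, 2)))
Mul(Add(Function('Q')(s), Function('R')(13, 0)), Pow(48, -1)) = Mul(Add(Mul(5, -12), Add(-7, Pow(13, Rational(3, 2)))), Pow(48, -1)) = Mul(Add(-60, Add(-7, Mul(13, Pow(13, Rational(1, 2))))), Rational(1, 48)) = Mul(Add(-67, Mul(13, Pow(13, Rational(1, 2)))), Rational(1, 48)) = Add(Rational(-67, 48), Mul(Rational(13, 48), Pow(13, Rational(1, 2))))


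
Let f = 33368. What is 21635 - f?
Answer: -11733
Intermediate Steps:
21635 - f = 21635 - 1*33368 = 21635 - 33368 = -11733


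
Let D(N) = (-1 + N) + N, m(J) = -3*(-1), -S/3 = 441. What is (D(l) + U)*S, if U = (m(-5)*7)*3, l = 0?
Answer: -82026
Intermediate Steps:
S = -1323 (S = -3*441 = -1323)
m(J) = 3
D(N) = -1 + 2*N
U = 63 (U = (3*7)*3 = 21*3 = 63)
(D(l) + U)*S = ((-1 + 2*0) + 63)*(-1323) = ((-1 + 0) + 63)*(-1323) = (-1 + 63)*(-1323) = 62*(-1323) = -82026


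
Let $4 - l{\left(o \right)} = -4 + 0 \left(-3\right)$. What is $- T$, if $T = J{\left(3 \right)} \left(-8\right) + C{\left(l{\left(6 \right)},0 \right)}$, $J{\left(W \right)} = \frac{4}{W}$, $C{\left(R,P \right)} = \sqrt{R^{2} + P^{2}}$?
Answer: $\frac{8}{3} \approx 2.6667$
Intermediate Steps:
$l{\left(o \right)} = 8$ ($l{\left(o \right)} = 4 - \left(-4 + 0 \left(-3\right)\right) = 4 - \left(-4 + 0\right) = 4 - -4 = 4 + 4 = 8$)
$C{\left(R,P \right)} = \sqrt{P^{2} + R^{2}}$
$T = - \frac{8}{3}$ ($T = \frac{4}{3} \left(-8\right) + \sqrt{0^{2} + 8^{2}} = 4 \cdot \frac{1}{3} \left(-8\right) + \sqrt{0 + 64} = \frac{4}{3} \left(-8\right) + \sqrt{64} = - \frac{32}{3} + 8 = - \frac{8}{3} \approx -2.6667$)
$- T = \left(-1\right) \left(- \frac{8}{3}\right) = \frac{8}{3}$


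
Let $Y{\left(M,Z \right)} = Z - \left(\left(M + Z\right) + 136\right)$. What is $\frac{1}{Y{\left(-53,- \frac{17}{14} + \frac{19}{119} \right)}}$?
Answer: $- \frac{1}{83} \approx -0.012048$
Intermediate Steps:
$Y{\left(M,Z \right)} = -136 - M$ ($Y{\left(M,Z \right)} = Z - \left(136 + M + Z\right) = -136 - M$)
$\frac{1}{Y{\left(-53,- \frac{17}{14} + \frac{19}{119} \right)}} = \frac{1}{-136 - -53} = \frac{1}{-136 + 53} = \frac{1}{-83} = - \frac{1}{83}$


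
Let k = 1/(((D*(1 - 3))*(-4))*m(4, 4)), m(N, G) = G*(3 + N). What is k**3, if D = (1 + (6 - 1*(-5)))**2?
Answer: 1/33560740233216 ≈ 2.9797e-14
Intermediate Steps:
D = 144 (D = (1 + (6 + 5))**2 = (1 + 11)**2 = 12**2 = 144)
k = 1/32256 (k = 1/(((144*(1 - 3))*(-4))*(4*(3 + 4))) = 1/(((144*(-2))*(-4))*(4*7)) = 1/(-288*(-4)*28) = 1/(1152*28) = 1/32256 ≈ 3.1002e-5)
k**3 = (1/32256)**3 = 1/33560740233216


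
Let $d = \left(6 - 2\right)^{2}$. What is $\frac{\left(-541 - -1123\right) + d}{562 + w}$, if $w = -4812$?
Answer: $- \frac{299}{2125} \approx -0.14071$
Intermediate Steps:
$d = 16$ ($d = 4^{2} = 16$)
$\frac{\left(-541 - -1123\right) + d}{562 + w} = \frac{\left(-541 - -1123\right) + 16}{562 - 4812} = \frac{\left(-541 + 1123\right) + 16}{-4250} = \left(582 + 16\right) \left(- \frac{1}{4250}\right) = 598 \left(- \frac{1}{4250}\right) = - \frac{299}{2125}$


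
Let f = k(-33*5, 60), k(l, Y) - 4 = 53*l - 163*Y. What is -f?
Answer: 18521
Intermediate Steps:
k(l, Y) = 4 - 163*Y + 53*l (k(l, Y) = 4 + (53*l - 163*Y) = 4 + (-163*Y + 53*l) = 4 - 163*Y + 53*l)
f = -18521 (f = 4 - 163*60 + 53*(-33*5) = 4 - 9780 + 53*(-165) = 4 - 9780 - 8745 = -18521)
-f = -1*(-18521) = 18521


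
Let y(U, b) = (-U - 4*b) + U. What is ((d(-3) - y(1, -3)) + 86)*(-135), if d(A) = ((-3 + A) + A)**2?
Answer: -20925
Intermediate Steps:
y(U, b) = -4*b
d(A) = (-3 + 2*A)**2
((d(-3) - y(1, -3)) + 86)*(-135) = (((-3 + 2*(-3))**2 - (-4)*(-3)) + 86)*(-135) = (((-3 - 6)**2 - 1*12) + 86)*(-135) = (((-9)**2 - 12) + 86)*(-135) = ((81 - 12) + 86)*(-135) = (69 + 86)*(-135) = 155*(-135) = -20925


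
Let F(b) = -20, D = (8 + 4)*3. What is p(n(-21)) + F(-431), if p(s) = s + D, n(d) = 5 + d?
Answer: 0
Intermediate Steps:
D = 36 (D = 12*3 = 36)
p(s) = 36 + s (p(s) = s + 36 = 36 + s)
p(n(-21)) + F(-431) = (36 + (5 - 21)) - 20 = (36 - 16) - 20 = 20 - 20 = 0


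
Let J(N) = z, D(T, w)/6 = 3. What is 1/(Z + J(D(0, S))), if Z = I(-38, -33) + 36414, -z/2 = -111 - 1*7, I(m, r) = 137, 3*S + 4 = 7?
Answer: 1/36787 ≈ 2.7184e-5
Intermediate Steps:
S = 1 (S = -4/3 + (1/3)*7 = -4/3 + 7/3 = 1)
D(T, w) = 18 (D(T, w) = 6*3 = 18)
z = 236 (z = -2*(-111 - 1*7) = -2*(-111 - 7) = -2*(-118) = 236)
J(N) = 236
Z = 36551 (Z = 137 + 36414 = 36551)
1/(Z + J(D(0, S))) = 1/(36551 + 236) = 1/36787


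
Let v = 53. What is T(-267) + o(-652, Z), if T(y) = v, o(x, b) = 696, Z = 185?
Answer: 749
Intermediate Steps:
T(y) = 53
T(-267) + o(-652, Z) = 53 + 696 = 749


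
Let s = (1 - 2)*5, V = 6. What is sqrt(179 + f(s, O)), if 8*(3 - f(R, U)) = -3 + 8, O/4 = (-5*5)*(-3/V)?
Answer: sqrt(2902)/4 ≈ 13.468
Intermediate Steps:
s = -5 (s = -1*5 = -5)
O = 50 (O = 4*((-5*5)*(-3/6)) = 4*(-(-75)/6) = 4*(-25*(-1/2)) = 4*(25/2) = 50)
f(R, U) = 19/8 (f(R, U) = 3 - (-3 + 8)/8 = 3 - 1/8*5 = 3 - 5/8 = 19/8)
sqrt(179 + f(s, O)) = sqrt(179 + 19/8) = sqrt(1451/8) = sqrt(2902)/4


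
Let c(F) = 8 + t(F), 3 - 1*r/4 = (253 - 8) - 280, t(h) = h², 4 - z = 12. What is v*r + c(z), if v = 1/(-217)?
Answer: 15472/217 ≈ 71.300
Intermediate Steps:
z = -8 (z = 4 - 1*12 = 4 - 12 = -8)
v = -1/217 ≈ -0.0046083
r = 152 (r = 12 - 4*((253 - 8) - 280) = 12 - 4*(245 - 280) = 12 - 4*(-35) = 12 + 140 = 152)
c(F) = 8 + F²
v*r + c(z) = -1/217*152 + (8 + (-8)²) = -152/217 + (8 + 64) = -152/217 + 72 = 15472/217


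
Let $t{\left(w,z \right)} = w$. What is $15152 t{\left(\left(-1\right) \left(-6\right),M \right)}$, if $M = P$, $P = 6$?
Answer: $90912$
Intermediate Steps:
$M = 6$
$15152 t{\left(\left(-1\right) \left(-6\right),M \right)} = 15152 \left(\left(-1\right) \left(-6\right)\right) = 15152 \cdot 6 = 90912$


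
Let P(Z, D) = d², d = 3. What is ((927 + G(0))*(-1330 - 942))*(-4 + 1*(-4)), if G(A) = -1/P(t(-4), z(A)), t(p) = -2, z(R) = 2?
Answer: 151624192/9 ≈ 1.6847e+7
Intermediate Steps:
P(Z, D) = 9 (P(Z, D) = 3² = 9)
G(A) = -⅑ (G(A) = -1/9 = -1*⅑ = -⅑)
((927 + G(0))*(-1330 - 942))*(-4 + 1*(-4)) = ((927 - ⅑)*(-1330 - 942))*(-4 + 1*(-4)) = ((8342/9)*(-2272))*(-4 - 4) = -18953024/9*(-8) = 151624192/9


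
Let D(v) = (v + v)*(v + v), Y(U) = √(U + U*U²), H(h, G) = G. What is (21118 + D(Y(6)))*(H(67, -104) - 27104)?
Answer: -598739248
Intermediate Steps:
Y(U) = √(U + U³)
D(v) = 4*v² (D(v) = (2*v)*(2*v) = 4*v²)
(21118 + D(Y(6)))*(H(67, -104) - 27104) = (21118 + 4*(√(6 + 6³))²)*(-104 - 27104) = (21118 + 4*(√(6 + 216))²)*(-27208) = (21118 + 4*(√222)²)*(-27208) = (21118 + 4*222)*(-27208) = (21118 + 888)*(-27208) = 22006*(-27208) = -598739248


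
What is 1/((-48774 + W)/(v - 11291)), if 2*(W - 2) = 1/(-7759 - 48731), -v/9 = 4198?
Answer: 5544267540/5510260561 ≈ 1.0062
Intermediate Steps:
v = -37782 (v = -9*4198 = -37782)
W = 225959/112980 (W = 2 + 1/(2*(-7759 - 48731)) = 2 + (½)/(-56490) = 2 + (½)*(-1/56490) = 2 - 1/112980 = 225959/112980 ≈ 2.0000)
1/((-48774 + W)/(v - 11291)) = 1/((-48774 + 225959/112980)/(-37782 - 11291)) = 1/(-5510260561/112980/(-49073)) = 1/(-5510260561/112980*(-1/49073)) = 1/(5510260561/5544267540) = 5544267540/5510260561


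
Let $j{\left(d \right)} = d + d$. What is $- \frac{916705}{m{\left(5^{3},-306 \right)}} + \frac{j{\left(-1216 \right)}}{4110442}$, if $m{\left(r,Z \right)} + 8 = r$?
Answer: $- \frac{1884031509077}{240460857} \approx -7835.1$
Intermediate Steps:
$m{\left(r,Z \right)} = -8 + r$
$j{\left(d \right)} = 2 d$
$- \frac{916705}{m{\left(5^{3},-306 \right)}} + \frac{j{\left(-1216 \right)}}{4110442} = - \frac{916705}{-8 + 5^{3}} + \frac{2 \left(-1216\right)}{4110442} = - \frac{916705}{-8 + 125} - \frac{1216}{2055221} = - \frac{916705}{117} - \frac{1216}{2055221} = - \frac{1884031509077}{240460857}$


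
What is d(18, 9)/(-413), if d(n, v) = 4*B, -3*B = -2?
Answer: -8/1239 ≈ -0.0064568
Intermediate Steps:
B = ⅔ (B = -⅓*(-2) = ⅔ ≈ 0.66667)
d(n, v) = 8/3 (d(n, v) = 4*(⅔) = 8/3)
d(18, 9)/(-413) = (8/3)/(-413) = (8/3)*(-1/413) = -8/1239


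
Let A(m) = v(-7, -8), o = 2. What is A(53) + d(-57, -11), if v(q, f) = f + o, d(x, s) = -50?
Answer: -56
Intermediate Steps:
v(q, f) = 2 + f (v(q, f) = f + 2 = 2 + f)
A(m) = -6 (A(m) = 2 - 8 = -6)
A(53) + d(-57, -11) = -6 - 50 = -56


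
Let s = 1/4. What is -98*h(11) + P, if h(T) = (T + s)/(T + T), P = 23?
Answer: -1193/44 ≈ -27.114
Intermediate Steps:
s = ¼ ≈ 0.25000
h(T) = (¼ + T)/(2*T) (h(T) = (T + ¼)/(T + T) = (¼ + T)/((2*T)) = (¼ + T)*(1/(2*T)) = (¼ + T)/(2*T))
-98*h(11) + P = -49*(1 + 4*11)/(4*11) + 23 = -49*(1 + 44)/(4*11) + 23 = -49*45/(4*11) + 23 = -98*45/88 + 23 = -2205/44 + 23 = -1193/44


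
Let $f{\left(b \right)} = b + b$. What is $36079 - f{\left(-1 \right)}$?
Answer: $36081$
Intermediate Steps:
$f{\left(b \right)} = 2 b$
$36079 - f{\left(-1 \right)} = 36079 - 2 \left(-1\right) = 36079 - -2 = 36079 + 2 = 36081$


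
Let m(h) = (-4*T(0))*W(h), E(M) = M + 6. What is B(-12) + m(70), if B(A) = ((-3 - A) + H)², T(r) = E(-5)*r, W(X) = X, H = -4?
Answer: 25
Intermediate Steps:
E(M) = 6 + M
T(r) = r (T(r) = (6 - 5)*r = 1*r = r)
m(h) = 0 (m(h) = (-4*0)*h = 0*h = 0)
B(A) = (-7 - A)² (B(A) = ((-3 - A) - 4)² = (-7 - A)²)
B(-12) + m(70) = (7 - 12)² + 0 = (-5)² + 0 = 25 + 0 = 25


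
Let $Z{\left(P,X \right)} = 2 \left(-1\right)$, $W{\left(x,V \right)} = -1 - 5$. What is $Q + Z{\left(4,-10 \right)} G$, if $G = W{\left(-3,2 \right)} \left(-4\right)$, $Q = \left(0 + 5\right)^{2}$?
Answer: $-23$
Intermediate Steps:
$W{\left(x,V \right)} = -6$ ($W{\left(x,V \right)} = -1 - 5 = -6$)
$Q = 25$ ($Q = 5^{2} = 25$)
$G = 24$ ($G = \left(-6\right) \left(-4\right) = 24$)
$Z{\left(P,X \right)} = -2$
$Q + Z{\left(4,-10 \right)} G = 25 - 48 = -23$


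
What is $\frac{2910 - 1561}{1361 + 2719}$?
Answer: $\frac{1349}{4080} \approx 0.33064$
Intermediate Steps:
$\frac{2910 - 1561}{1361 + 2719} = \frac{1349}{4080}$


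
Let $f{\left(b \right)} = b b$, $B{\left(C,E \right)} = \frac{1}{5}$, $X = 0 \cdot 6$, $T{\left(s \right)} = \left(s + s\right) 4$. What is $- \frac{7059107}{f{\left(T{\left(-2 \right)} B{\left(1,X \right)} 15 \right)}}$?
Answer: $- \frac{7059107}{2304} \approx -3063.8$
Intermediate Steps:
$T{\left(s \right)} = 8 s$ ($T{\left(s \right)} = 2 s 4 = 8 s$)
$X = 0$
$B{\left(C,E \right)} = \frac{1}{5}$
$f{\left(b \right)} = b^{2}$
$- \frac{7059107}{f{\left(T{\left(-2 \right)} B{\left(1,X \right)} 15 \right)}} = - \frac{7059107}{\left(8 \left(-2\right) \frac{1}{5} \cdot 15\right)^{2}} = - \frac{7059107}{\left(\left(-16\right) \frac{1}{5} \cdot 15\right)^{2}} = - \frac{7059107}{\left(\left(- \frac{16}{5}\right) 15\right)^{2}} = - \frac{7059107}{\left(-48\right)^{2}} = - \frac{7059107}{2304}$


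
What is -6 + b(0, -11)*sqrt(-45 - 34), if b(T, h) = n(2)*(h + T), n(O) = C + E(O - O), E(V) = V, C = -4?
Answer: -6 + 44*I*sqrt(79) ≈ -6.0 + 391.08*I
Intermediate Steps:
n(O) = -4 (n(O) = -4 + (O - O) = -4 + 0 = -4)
b(T, h) = -4*T - 4*h (b(T, h) = -4*(h + T) = -4*(T + h) = -4*T - 4*h)
-6 + b(0, -11)*sqrt(-45 - 34) = -6 + (-4*0 - 4*(-11))*sqrt(-45 - 34) = -6 + (0 + 44)*sqrt(-79) = -6 + 44*(I*sqrt(79)) = -6 + 44*I*sqrt(79)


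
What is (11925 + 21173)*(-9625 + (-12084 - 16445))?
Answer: -1262821092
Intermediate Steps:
(11925 + 21173)*(-9625 + (-12084 - 16445)) = 33098*(-9625 - 28529) = 33098*(-38154) = -1262821092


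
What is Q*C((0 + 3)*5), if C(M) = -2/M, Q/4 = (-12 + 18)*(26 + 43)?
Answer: -1104/5 ≈ -220.80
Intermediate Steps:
Q = 1656 (Q = 4*((-12 + 18)*(26 + 43)) = 4*(6*69) = 4*414 = 1656)
Q*C((0 + 3)*5) = 1656*(-2*1/(5*(0 + 3))) = 1656*(-2/(3*5)) = 1656*(-2/15) = -1104/5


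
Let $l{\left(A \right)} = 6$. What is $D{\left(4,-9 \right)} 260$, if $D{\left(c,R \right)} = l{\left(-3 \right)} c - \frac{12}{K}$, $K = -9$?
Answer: $\frac{19760}{3} \approx 6586.7$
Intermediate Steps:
$D{\left(c,R \right)} = \frac{4}{3} + 6 c$ ($D{\left(c,R \right)} = 6 c - \frac{12}{-9} = 6 c - - \frac{4}{3} = 6 c + \frac{4}{3} = \frac{4}{3} + 6 c$)
$D{\left(4,-9 \right)} 260 = \left(\frac{4}{3} + 6 \cdot 4\right) 260 = \left(\frac{4}{3} + 24\right) 260 = \frac{76}{3} \cdot 260 = \frac{19760}{3}$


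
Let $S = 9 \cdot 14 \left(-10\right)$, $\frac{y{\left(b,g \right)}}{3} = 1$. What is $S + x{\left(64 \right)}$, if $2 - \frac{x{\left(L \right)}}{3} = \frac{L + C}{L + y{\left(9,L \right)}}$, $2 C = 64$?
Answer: $- \frac{84306}{67} \approx -1258.3$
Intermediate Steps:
$C = 32$ ($C = \frac{1}{2} \cdot 64 = 32$)
$y{\left(b,g \right)} = 3$ ($y{\left(b,g \right)} = 3 \cdot 1 = 3$)
$x{\left(L \right)} = 6 - \frac{3 \left(32 + L\right)}{3 + L}$ ($x{\left(L \right)} = 6 - 3 \frac{L + 32}{L + 3} = 6 - 3 \frac{32 + L}{3 + L} = 6 - \frac{3 \left(32 + L\right)}{3 + L}$)
$S = -1260$ ($S = 126 \left(-10\right) = -1260$)
$S + x{\left(64 \right)} = -1260 + \frac{3 \left(-26 + 64\right)}{3 + 64} = -1260 + 3 \cdot \frac{1}{67} \cdot 38 = -1260 + \frac{114}{67} = - \frac{84306}{67}$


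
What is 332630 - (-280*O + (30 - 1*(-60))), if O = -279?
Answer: 254420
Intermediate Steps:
332630 - (-280*O + (30 - 1*(-60))) = 332630 - (-280*(-279) + (30 - 1*(-60))) = 332630 - (78120 + (30 + 60)) = 332630 - (78120 + 90) = 332630 - 1*78210 = 332630 - 78210 = 254420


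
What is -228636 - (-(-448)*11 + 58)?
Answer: -233622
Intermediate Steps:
-228636 - (-(-448)*11 + 58) = -228636 - (-64*(-77) + 58) = -228636 - (4928 + 58) = -228636 - 1*4986 = -228636 - 4986 = -233622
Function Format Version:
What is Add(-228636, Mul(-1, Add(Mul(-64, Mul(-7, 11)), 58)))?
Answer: -233622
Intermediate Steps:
Add(-228636, Mul(-1, Add(Mul(-64, Mul(-7, 11)), 58))) = Add(-228636, Mul(-1, Add(Mul(-64, -77), 58))) = Add(-228636, Mul(-1, Add(4928, 58))) = Add(-228636, Mul(-1, 4986)) = Add(-228636, -4986) = -233622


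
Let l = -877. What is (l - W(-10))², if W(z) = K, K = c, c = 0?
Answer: 769129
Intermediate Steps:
K = 0
W(z) = 0
(l - W(-10))² = (-877 - 1*0)² = (-877 + 0)² = (-877)² = 769129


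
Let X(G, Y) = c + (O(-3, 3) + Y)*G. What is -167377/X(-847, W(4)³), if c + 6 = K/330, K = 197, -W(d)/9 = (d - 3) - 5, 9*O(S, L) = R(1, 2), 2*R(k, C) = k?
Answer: 82851615/19561253807 ≈ 0.0042355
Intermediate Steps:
R(k, C) = k/2
O(S, L) = 1/18 (O(S, L) = ((½)*1)/9 = (⅑)*(½) = 1/18)
W(d) = 72 - 9*d (W(d) = -9*((d - 3) - 5) = -9*((-3 + d) - 5) = -9*(-8 + d) = 72 - 9*d)
c = -1783/330 (c = -6 + 197/330 = -1783/330 ≈ -5.4030)
X(G, Y) = -1783/330 + G*(1/18 + Y) (X(G, Y) = -1783/330 + (1/18 + Y)*G = -1783/330 + G*(1/18 + Y))
-167377/X(-847, W(4)³) = -167377/(-1783/330 + (1/18)*(-847) - 847*(72 - 9*4)³) = -167377/(-1783/330 - 847/18 - 847*(72 - 36)³) = -167377/(-1783/330 - 847/18 - 847*36³) = -167377/(-1783/330 - 847/18 - 847*46656) = -167377/(-1783/330 - 847/18 - 39517632) = -167377/(-19561253807/495) = -167377*(-495/19561253807) = 82851615/19561253807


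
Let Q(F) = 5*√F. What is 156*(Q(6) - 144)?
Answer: -22464 + 780*√6 ≈ -20553.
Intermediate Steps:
156*(Q(6) - 144) = 156*(5*√6 - 144) = 156*(-144 + 5*√6) = -22464 + 780*√6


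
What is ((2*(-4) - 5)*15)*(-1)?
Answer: 195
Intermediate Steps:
((2*(-4) - 5)*15)*(-1) = ((-8 - 5)*15)*(-1) = -13*15*(-1) = -195*(-1) = 195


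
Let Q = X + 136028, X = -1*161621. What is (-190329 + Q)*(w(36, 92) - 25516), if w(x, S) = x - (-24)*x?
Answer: 5315135952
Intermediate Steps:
X = -161621
w(x, S) = 25*x (w(x, S) = x + 24*x = 25*x)
Q = -25593 (Q = -161621 + 136028 = -25593)
(-190329 + Q)*(w(36, 92) - 25516) = (-190329 - 25593)*(25*36 - 25516) = -215922*(900 - 25516) = -215922*(-24616) = 5315135952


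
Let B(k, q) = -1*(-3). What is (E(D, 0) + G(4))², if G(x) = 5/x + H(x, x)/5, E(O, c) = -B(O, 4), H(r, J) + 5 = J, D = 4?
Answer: 1521/400 ≈ 3.8025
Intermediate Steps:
H(r, J) = -5 + J
B(k, q) = 3
E(O, c) = -3 (E(O, c) = -1*3 = -3)
G(x) = -1 + 5/x + x/5 (G(x) = 5/x + (-5 + x)/5 = 5/x + (-5 + x)*(⅕) = 5/x + (-1 + x/5) = -1 + 5/x + x/5)
(E(D, 0) + G(4))² = (-3 + (-1 + 5/4 + (⅕)*4))² = (-3 + (-1 + 5*(¼) + ⅘))² = (-3 + (-1 + 5/4 + ⅘))² = (-3 + 21/20)² = (-39/20)² = 1521/400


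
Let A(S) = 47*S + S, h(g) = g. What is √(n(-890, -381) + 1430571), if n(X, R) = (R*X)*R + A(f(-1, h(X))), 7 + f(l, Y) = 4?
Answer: I*√127762863 ≈ 11303.0*I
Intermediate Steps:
f(l, Y) = -3 (f(l, Y) = -7 + 4 = -3)
A(S) = 48*S
n(X, R) = -144 + X*R² (n(X, R) = (R*X)*R + 48*(-3) = X*R² - 144 = -144 + X*R²)
√(n(-890, -381) + 1430571) = √((-144 - 890*(-381)²) + 1430571) = √((-144 - 890*145161) + 1430571) = √((-144 - 129193290) + 1430571) = √(-129193434 + 1430571) = √(-127762863) = I*√127762863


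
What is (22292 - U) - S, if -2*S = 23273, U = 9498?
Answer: 48861/2 ≈ 24431.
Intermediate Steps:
S = -23273/2 (S = -1/2*23273 = -23273/2 ≈ -11637.)
(22292 - U) - S = (22292 - 1*9498) - 1*(-23273/2) = (22292 - 9498) + 23273/2 = 12794 + 23273/2 = 48861/2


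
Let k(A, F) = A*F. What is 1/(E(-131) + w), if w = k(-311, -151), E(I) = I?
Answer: 1/46830 ≈ 2.1354e-5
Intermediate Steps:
w = 46961 (w = -311*(-151) = 46961)
1/(E(-131) + w) = 1/(-131 + 46961) = 1/46830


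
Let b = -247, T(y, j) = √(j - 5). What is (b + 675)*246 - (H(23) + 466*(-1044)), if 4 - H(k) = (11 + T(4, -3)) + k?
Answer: 591822 + 2*I*√2 ≈ 5.9182e+5 + 2.8284*I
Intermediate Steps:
T(y, j) = √(-5 + j)
H(k) = -7 - k - 2*I*√2 (H(k) = 4 - ((11 + √(-5 - 3)) + k) = 4 - ((11 + √(-8)) + k) = 4 - ((11 + 2*I*√2) + k) = 4 - (11 + k + 2*I*√2) = 4 + (-11 - k - 2*I*√2) = -7 - k - 2*I*√2)
(b + 675)*246 - (H(23) + 466*(-1044)) = (-247 + 675)*246 - ((-7 - 1*23 - 2*I*√2) + 466*(-1044)) = 428*246 - ((-7 - 23 - 2*I*√2) - 486504) = 105288 - ((-30 - 2*I*√2) - 486504) = 105288 - (-486534 - 2*I*√2) = 105288 + (486534 + 2*I*√2) = 591822 + 2*I*√2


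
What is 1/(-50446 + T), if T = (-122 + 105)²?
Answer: -1/50157 ≈ -1.9937e-5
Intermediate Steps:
T = 289 (T = (-17)² = 289)
1/(-50446 + T) = 1/(-50446 + 289) = 1/(-50157) = -1/50157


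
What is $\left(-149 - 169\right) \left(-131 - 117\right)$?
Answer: $78864$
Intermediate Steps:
$\left(-149 - 169\right) \left(-131 - 117\right) = \left(-149 - 169\right) \left(-248\right) = \left(-318\right) \left(-248\right) = 78864$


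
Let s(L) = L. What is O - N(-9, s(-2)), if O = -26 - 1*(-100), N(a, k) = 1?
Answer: 73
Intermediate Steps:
O = 74 (O = -26 + 100 = 74)
O - N(-9, s(-2)) = 74 - 1*1 = 74 - 1 = 73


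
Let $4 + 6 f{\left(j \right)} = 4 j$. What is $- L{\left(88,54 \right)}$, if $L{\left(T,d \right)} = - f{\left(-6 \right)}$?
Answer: $- \frac{14}{3} \approx -4.6667$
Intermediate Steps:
$f{\left(j \right)} = - \frac{2}{3} + \frac{2 j}{3}$ ($f{\left(j \right)} = - \frac{2}{3} + \frac{4 j}{6} = - \frac{2}{3} + \frac{2 j}{3}$)
$L{\left(T,d \right)} = \frac{14}{3}$ ($L{\left(T,d \right)} = - (- \frac{2}{3} + \frac{2}{3} \left(-6\right)) = - (- \frac{2}{3} - 4) = \left(-1\right) \left(- \frac{14}{3}\right) = \frac{14}{3}$)
$- L{\left(88,54 \right)} = \left(-1\right) \frac{14}{3} = - \frac{14}{3}$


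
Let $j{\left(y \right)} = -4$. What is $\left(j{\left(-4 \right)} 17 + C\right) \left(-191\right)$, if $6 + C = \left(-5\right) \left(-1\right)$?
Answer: $13179$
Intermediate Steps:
$C = -1$ ($C = -6 - -5 = -6 + 5 = -1$)
$\left(j{\left(-4 \right)} 17 + C\right) \left(-191\right) = \left(\left(-4\right) 17 - 1\right) \left(-191\right) = \left(-68 - 1\right) \left(-191\right) = \left(-69\right) \left(-191\right) = 13179$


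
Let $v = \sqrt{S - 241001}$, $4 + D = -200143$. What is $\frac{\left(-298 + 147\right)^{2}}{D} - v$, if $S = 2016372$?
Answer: $- \frac{22801}{200147} - \sqrt{1775371} \approx -1332.5$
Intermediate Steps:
$D = -200147$ ($D = -4 - 200143 = -200147$)
$v = \sqrt{1775371}$ ($v = \sqrt{2016372 - 241001} = \sqrt{1775371} \approx 1332.4$)
$\frac{\left(-298 + 147\right)^{2}}{D} - v = \frac{\left(-298 + 147\right)^{2}}{-200147} - \sqrt{1775371} = \left(-151\right)^{2} \left(- \frac{1}{200147}\right) - \sqrt{1775371} = 22801 \left(- \frac{1}{200147}\right) - \sqrt{1775371} = - \frac{22801}{200147} - \sqrt{1775371}$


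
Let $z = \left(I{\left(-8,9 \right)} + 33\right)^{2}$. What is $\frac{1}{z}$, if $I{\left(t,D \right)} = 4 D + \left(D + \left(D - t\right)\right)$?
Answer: $\frac{1}{9025} \approx 0.0001108$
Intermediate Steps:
$I{\left(t,D \right)} = - t + 6 D$ ($I{\left(t,D \right)} = 4 D + \left(- t + 2 D\right) = - t + 6 D$)
$z = 9025$ ($z = \left(\left(\left(-1\right) \left(-8\right) + 6 \cdot 9\right) + 33\right)^{2} = \left(\left(8 + 54\right) + 33\right)^{2} = \left(62 + 33\right)^{2} = 95^{2} = 9025$)
$\frac{1}{z} = \frac{1}{9025}$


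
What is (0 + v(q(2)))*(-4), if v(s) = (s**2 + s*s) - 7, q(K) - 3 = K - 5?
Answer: 28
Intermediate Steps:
q(K) = -2 + K (q(K) = 3 + (K - 5) = 3 + (-5 + K) = -2 + K)
v(s) = -7 + 2*s**2 (v(s) = (s**2 + s**2) - 7 = 2*s**2 - 7 = -7 + 2*s**2)
(0 + v(q(2)))*(-4) = (0 + (-7 + 2*(-2 + 2)**2))*(-4) = (0 + (-7 + 2*0**2))*(-4) = (0 + (-7 + 2*0))*(-4) = (0 + (-7 + 0))*(-4) = (0 - 7)*(-4) = -7*(-4) = 28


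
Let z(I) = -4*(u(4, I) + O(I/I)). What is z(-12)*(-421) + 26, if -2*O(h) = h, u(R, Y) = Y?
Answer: -21024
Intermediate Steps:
O(h) = -h/2
z(I) = 2 - 4*I (z(I) = -4*(I - I/(2*I)) = -4*(I - ½*1) = -4*(I - ½) = -4*(-½ + I) = 2 - 4*I)
z(-12)*(-421) + 26 = (2 - 4*(-12))*(-421) + 26 = (2 + 48)*(-421) + 26 = 50*(-421) + 26 = -21050 + 26 = -21024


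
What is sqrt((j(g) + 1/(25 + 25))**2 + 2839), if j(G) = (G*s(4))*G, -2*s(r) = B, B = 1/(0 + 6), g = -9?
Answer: sqrt(28842929)/100 ≈ 53.706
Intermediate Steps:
B = 1/6 ≈ 0.16667
s(r) = -1/12 (s(r) = -1/2*1/6 = -1/12)
j(G) = -G**2/12 (j(G) = (G*(-1/12))*G = (-G/12)*G = -G**2/12)
sqrt((j(g) + 1/(25 + 25))**2 + 2839) = sqrt((-1/12*(-9)**2 + 1/(25 + 25))**2 + 2839) = sqrt((-1/12*81 + 1/50)**2 + 2839) = sqrt((-27/4 + 1/50)**2 + 2839) = sqrt((-673/100)**2 + 2839) = sqrt(452929/10000 + 2839) = sqrt(28842929/10000) = sqrt(28842929)/100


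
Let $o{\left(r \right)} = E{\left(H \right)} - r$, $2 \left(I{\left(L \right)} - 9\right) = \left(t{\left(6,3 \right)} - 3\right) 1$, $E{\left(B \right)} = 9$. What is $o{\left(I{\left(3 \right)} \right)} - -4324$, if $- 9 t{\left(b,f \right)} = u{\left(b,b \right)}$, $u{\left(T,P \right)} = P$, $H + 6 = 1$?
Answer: $\frac{25955}{6} \approx 4325.8$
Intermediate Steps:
$H = -5$ ($H = -6 + 1 = -5$)
$t{\left(b,f \right)} = - \frac{b}{9}$
$I{\left(L \right)} = \frac{43}{6}$ ($I{\left(L \right)} = 9 + \frac{\left(\left(- \frac{1}{9}\right) 6 - 3\right) 1}{2} = 9 + \frac{\left(- \frac{2}{3} - 3\right) 1}{2} = 9 + \frac{\left(- \frac{11}{3}\right) 1}{2} = 9 + \frac{1}{2} \left(- \frac{11}{3}\right) = 9 - \frac{11}{6} = \frac{43}{6}$)
$o{\left(r \right)} = 9 - r$
$o{\left(I{\left(3 \right)} \right)} - -4324 = \left(9 - \frac{43}{6}\right) - -4324 = \left(9 - \frac{43}{6}\right) + 4324 = \frac{11}{6} + 4324 = \frac{25955}{6}$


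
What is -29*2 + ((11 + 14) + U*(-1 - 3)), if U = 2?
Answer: -41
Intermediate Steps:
-29*2 + ((11 + 14) + U*(-1 - 3)) = -29*2 + ((11 + 14) + 2*(-1 - 3)) = -58 + (25 + 2*(-4)) = -58 + (25 - 8) = -58 + 17 = -41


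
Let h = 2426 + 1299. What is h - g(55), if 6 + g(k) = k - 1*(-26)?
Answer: 3650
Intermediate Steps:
g(k) = 20 + k (g(k) = -6 + (k - 1*(-26)) = -6 + (k + 26) = -6 + (26 + k) = 20 + k)
h = 3725
h - g(55) = 3725 - (20 + 55) = 3725 - 1*75 = 3725 - 75 = 3650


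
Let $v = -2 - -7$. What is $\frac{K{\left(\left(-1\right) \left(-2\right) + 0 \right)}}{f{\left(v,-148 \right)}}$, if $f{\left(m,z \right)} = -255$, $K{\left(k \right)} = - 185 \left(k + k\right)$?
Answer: $\frac{148}{51} \approx 2.902$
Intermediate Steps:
$K{\left(k \right)} = - 370 k$ ($K{\left(k \right)} = - 185 \cdot 2 k = - 370 k$)
$v = 5$ ($v = -2 + 7 = 5$)
$\frac{K{\left(\left(-1\right) \left(-2\right) + 0 \right)}}{f{\left(v,-148 \right)}} = \frac{\left(-370\right) \left(\left(-1\right) \left(-2\right) + 0\right)}{-255} = - 370 \left(2 + 0\right) \left(- \frac{1}{255}\right) = \left(-370\right) 2 \left(- \frac{1}{255}\right) = \left(-740\right) \left(- \frac{1}{255}\right) = \frac{148}{51}$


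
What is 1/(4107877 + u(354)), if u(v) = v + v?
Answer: 1/4108585 ≈ 2.4339e-7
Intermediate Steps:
u(v) = 2*v
1/(4107877 + u(354)) = 1/(4107877 + 2*354) = 1/(4107877 + 708) = 1/4108585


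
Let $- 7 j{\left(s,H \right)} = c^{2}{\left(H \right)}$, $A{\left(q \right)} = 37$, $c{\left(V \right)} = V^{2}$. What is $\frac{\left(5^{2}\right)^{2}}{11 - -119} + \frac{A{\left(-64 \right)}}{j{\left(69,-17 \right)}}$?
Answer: $\frac{10433391}{2171546} \approx 4.8046$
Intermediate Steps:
$j{\left(s,H \right)} = - \frac{H^{4}}{7}$ ($j{\left(s,H \right)} = - \frac{\left(H^{2}\right)^{2}}{7} = - \frac{H^{4}}{7}$)
$\frac{\left(5^{2}\right)^{2}}{11 - -119} + \frac{A{\left(-64 \right)}}{j{\left(69,-17 \right)}} = \frac{\left(5^{2}\right)^{2}}{11 - -119} + \frac{37}{\left(- \frac{1}{7}\right) \left(-17\right)^{4}} = \frac{25^{2}}{11 + 119} + \frac{37}{\left(- \frac{1}{7}\right) 83521} = \frac{625}{130} + \frac{37}{- \frac{83521}{7}} = 625 \cdot \frac{1}{130} + 37 \left(- \frac{7}{83521}\right) = \frac{125}{26} - \frac{259}{83521} = \frac{10433391}{2171546}$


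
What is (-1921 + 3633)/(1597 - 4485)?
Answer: -214/361 ≈ -0.59280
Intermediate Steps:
(-1921 + 3633)/(1597 - 4485) = 1712/(-2888) = 1712*(-1/2888) = -214/361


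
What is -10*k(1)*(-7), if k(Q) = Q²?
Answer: 70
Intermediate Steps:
-10*k(1)*(-7) = -10*1²*(-7) = -10*1*(-7) = -10*(-7) = 70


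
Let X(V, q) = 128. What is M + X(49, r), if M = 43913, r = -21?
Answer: 44041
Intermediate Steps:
M + X(49, r) = 43913 + 128 = 44041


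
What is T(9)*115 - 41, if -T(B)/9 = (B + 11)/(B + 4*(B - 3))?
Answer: -7351/11 ≈ -668.27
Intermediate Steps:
T(B) = -9*(11 + B)/(-12 + 5*B) (T(B) = -9*(B + 11)/(B + 4*(B - 3)) = -9*(11 + B)/(B + 4*(-3 + B)) = -9*(11 + B)/(B + (-12 + 4*B)) = -9*(11 + B)/(-12 + 5*B))
T(9)*115 - 41 = (9*(-11 - 1*9)/(-12 + 5*9))*115 - 41 = (9*(-11 - 9)/(-12 + 45))*115 - 41 = (9*(-20)/33)*115 - 41 = (9*(1/33)*(-20))*115 - 41 = -60/11*115 - 41 = -6900/11 - 41 = -7351/11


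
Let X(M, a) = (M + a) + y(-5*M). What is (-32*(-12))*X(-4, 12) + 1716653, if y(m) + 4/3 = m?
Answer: 1726893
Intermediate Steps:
y(m) = -4/3 + m
X(M, a) = -4/3 + a - 4*M (X(M, a) = (M + a) + (-4/3 - 5*M) = -4/3 + a - 4*M)
(-32*(-12))*X(-4, 12) + 1716653 = (-32*(-12))*(-4/3 + 12 - 4*(-4)) + 1716653 = 384*(-4/3 + 12 + 16) + 1716653 = 384*(80/3) + 1716653 = 10240 + 1716653 = 1726893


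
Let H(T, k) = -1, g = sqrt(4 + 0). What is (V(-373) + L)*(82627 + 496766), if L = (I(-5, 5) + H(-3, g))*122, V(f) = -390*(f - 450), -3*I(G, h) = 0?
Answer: 185897085264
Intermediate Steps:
I(G, h) = 0 (I(G, h) = -1/3*0 = 0)
g = 2 (g = sqrt(4) = 2)
V(f) = 175500 - 390*f (V(f) = -390*(-450 + f) = 175500 - 390*f)
L = -122 (L = (0 - 1)*122 = -1*122 = -122)
(V(-373) + L)*(82627 + 496766) = ((175500 - 390*(-373)) - 122)*(82627 + 496766) = ((175500 + 145470) - 122)*579393 = (320970 - 122)*579393 = 320848*579393 = 185897085264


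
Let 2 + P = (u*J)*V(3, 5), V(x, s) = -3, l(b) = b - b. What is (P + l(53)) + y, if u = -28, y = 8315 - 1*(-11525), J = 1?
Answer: 19922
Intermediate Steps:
l(b) = 0
y = 19840 (y = 8315 + 11525 = 19840)
P = 82 (P = -2 - 28*1*(-3) = -2 - 28*(-3) = -2 + 84 = 82)
(P + l(53)) + y = (82 + 0) + 19840 = 82 + 19840 = 19922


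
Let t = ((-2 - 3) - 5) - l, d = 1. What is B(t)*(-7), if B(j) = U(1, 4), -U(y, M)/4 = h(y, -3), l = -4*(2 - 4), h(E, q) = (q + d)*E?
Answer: -56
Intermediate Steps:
h(E, q) = E*(1 + q) (h(E, q) = (q + 1)*E = (1 + q)*E = E*(1 + q))
l = 8 (l = -4*(-2) = 8)
U(y, M) = 8*y (U(y, M) = -4*y*(1 - 3) = -4*y*(-2) = -(-8)*y = 8*y)
t = -18 (t = ((-2 - 3) - 5) - 1*8 = (-5 - 5) - 8 = -10 - 8 = -18)
B(j) = 8 (B(j) = 8*1 = 8)
B(t)*(-7) = 8*(-7) = -56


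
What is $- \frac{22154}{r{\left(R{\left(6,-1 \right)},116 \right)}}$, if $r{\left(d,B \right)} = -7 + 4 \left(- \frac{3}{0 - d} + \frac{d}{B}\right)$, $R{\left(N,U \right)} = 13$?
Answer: $\frac{4176029}{1061} \approx 3935.9$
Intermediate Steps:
$r{\left(d,B \right)} = -7 + \frac{12}{d} + \frac{4 d}{B}$ ($r{\left(d,B \right)} = -7 + 4 \left(- \frac{3}{\left(-1\right) d} + \frac{d}{B}\right) = -7 + 4 \left(- 3 \left(- \frac{1}{d}\right) + \frac{d}{B}\right) = -7 + 4 \left(\frac{3}{d} + \frac{d}{B}\right) = -7 + \left(\frac{12}{d} + \frac{4 d}{B}\right) = -7 + \frac{12}{d} + \frac{4 d}{B}$)
$- \frac{22154}{r{\left(R{\left(6,-1 \right)},116 \right)}} = - \frac{22154}{-7 + \frac{12}{13} + 4 \cdot 13 \cdot \frac{1}{116}} = - \frac{22154}{-7 + 12 \cdot \frac{1}{13} + 4 \cdot 13 \cdot \frac{1}{116}} = - \frac{22154}{-7 + \frac{12}{13} + \frac{13}{29}} = - \frac{22154}{- \frac{2122}{377}} = \left(-22154\right) \left(- \frac{377}{2122}\right) = \frac{4176029}{1061}$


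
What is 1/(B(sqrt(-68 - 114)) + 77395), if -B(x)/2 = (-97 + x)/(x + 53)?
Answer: 77166121/5972527815453 + 100*I*sqrt(182)/5972527815453 ≈ 1.292e-5 + 2.2588e-10*I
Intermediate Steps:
B(x) = -2*(-97 + x)/(53 + x) (B(x) = -2*(-97 + x)/(x + 53) = -2*(-97 + x)/(53 + x))
1/(B(sqrt(-68 - 114)) + 77395) = 1/(2*(97 - sqrt(-68 - 114))/(53 + sqrt(-68 - 114)) + 77395) = 1/(2*(97 - sqrt(-182))/(53 + sqrt(-182)) + 77395) = 1/(2*(97 - I*sqrt(182))/(53 + I*sqrt(182)) + 77395) = 1/(77395 + 2*(97 - I*sqrt(182))/(53 + I*sqrt(182)))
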